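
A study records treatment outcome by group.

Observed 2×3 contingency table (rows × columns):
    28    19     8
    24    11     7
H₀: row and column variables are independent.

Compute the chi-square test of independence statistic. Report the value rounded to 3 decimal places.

test statistic = 0.779

Row totals [55, 42], col totals [52, 30, 15], n=97
χ² = (28−29.48)²/29.48 + (19−17.01)²/17.01 + (8−8.51)²/8.51 + (24−22.52)²/22.52 + (11−12.99)²/12.99 + (7−6.49)²/6.49 = 0.7794
df = 2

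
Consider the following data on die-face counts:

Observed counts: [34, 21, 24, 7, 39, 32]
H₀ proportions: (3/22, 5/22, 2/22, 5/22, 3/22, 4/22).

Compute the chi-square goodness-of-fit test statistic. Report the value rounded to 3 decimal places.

test statistic = 58.002

n = 157; E_i = n·p_i = [21.41, 35.68, 14.27, 35.68, 21.41, 28.55]
χ² = (34−21.41)²/21.41 + (21−35.68)²/35.68 + (24−14.27)²/14.27 + (7−35.68)²/35.68 + (39−21.41)²/21.41 + (32−28.55)²/28.55 = 58.0021
df = 5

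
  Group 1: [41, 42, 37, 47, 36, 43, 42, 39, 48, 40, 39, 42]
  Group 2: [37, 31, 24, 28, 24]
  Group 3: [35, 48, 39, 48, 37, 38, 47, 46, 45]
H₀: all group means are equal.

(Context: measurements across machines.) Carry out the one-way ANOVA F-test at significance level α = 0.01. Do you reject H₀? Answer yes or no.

Group means [41.33, 28.80, 42.56], grand mean 39.346
SSB = Σnᵢ(x̄ᵢ−x̄)² = 696.196; SSW = ΣΣ(x−x̄ᵢ)² = 477.689
MSB = 696.196/2 = 348.0979; MSW = 477.689/23 = 20.7691
F = MSB/MSW = 16.7604
df = (2, 23)
p-value (upper-tail) = 0.00003
At α=0.01: p < α → reject H₀

reject H₀: yes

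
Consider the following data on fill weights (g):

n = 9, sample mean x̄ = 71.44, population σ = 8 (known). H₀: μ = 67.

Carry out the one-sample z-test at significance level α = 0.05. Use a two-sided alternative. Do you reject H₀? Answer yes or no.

reject H₀: no

SE = σ/√n = 8/√9 = 2.6667
z = (x̄−μ₀)/SE = (71.44−67)/2.6667 = 1.6650
p-value (two-sided) = 0.09591
At α=0.05: p ≥ α → fail to reject H₀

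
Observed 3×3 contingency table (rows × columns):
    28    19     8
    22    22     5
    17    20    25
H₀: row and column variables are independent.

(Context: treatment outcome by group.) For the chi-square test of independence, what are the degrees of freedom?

degrees of freedom = 4

df = (r−1)(c−1) = (3−1)·(3−1) = 4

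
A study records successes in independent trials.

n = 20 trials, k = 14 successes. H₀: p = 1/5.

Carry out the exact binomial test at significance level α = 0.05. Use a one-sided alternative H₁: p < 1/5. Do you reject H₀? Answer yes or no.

Exact binomial: n=20, k=14, p₀=1/5=0.2000
P(X≤14) from Σ C(n,i)·p₀^i·(1−p₀)^(n−i)
p-value (one-sided, H₁ less) = 1.00000
At α=0.05: p ≥ α → fail to reject H₀

reject H₀: no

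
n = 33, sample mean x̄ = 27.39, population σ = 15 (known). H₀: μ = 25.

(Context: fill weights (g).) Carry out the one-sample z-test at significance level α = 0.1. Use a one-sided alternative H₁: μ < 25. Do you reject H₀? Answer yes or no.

reject H₀: no

SE = σ/√n = 15/√33 = 2.6112
z = (x̄−μ₀)/SE = (27.39−25)/2.6112 = 0.9153
p-value (one-sided, H₁ less) = 0.81998
At α=0.1: p ≥ α → fail to reject H₀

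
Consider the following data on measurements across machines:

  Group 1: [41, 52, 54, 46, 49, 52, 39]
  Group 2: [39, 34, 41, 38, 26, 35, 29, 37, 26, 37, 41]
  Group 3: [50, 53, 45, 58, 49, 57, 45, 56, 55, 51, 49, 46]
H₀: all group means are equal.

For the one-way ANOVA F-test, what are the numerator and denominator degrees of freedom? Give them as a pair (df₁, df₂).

k = 3 groups, N = 30 total
df = (k−1, N−k) = (3−1, 30−3) = (2, 27)

degrees of freedom = [2, 27]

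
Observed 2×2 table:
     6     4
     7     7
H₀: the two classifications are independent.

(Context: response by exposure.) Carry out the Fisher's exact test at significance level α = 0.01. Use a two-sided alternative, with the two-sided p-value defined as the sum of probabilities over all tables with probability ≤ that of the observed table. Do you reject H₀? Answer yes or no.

reject H₀: no

Margins: r₁=10, r₂=14, c₁=13, c₂=11, n=24
p_obs = C(10,6)·C(14,7)/C(24,13); sum pmf over tables with pmf ≤ p_obs
p-value (two-sided) = 0.69683
At α=0.01: p ≥ α → fail to reject H₀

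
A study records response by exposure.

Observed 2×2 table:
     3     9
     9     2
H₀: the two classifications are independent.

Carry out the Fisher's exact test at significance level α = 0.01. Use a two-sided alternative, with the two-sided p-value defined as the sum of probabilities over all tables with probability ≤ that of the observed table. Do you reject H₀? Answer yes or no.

reject H₀: no

Margins: r₁=12, r₂=11, c₁=12, c₂=11, n=23
p_obs = C(12,3)·C(11,9)/C(23,12); sum pmf over tables with pmf ≤ p_obs
p-value (two-sided) = 0.01228
At α=0.01: p ≥ α → fail to reject H₀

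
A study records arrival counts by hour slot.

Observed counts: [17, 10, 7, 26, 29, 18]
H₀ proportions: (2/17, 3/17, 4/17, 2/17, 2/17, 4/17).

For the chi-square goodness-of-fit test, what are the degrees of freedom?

df = k − 1 = 6 − 1 = 5

degrees of freedom = 5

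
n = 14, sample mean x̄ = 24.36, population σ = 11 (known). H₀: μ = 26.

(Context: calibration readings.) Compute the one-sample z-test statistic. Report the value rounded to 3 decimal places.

SE = σ/√n = 11/√14 = 2.9399
z = (x̄−μ₀)/SE = (24.36−26)/2.9399 = -0.5578

test statistic = -0.558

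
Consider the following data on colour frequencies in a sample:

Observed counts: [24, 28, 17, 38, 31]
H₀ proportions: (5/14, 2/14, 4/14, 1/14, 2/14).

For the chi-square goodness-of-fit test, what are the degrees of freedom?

degrees of freedom = 4

df = k − 1 = 5 − 1 = 4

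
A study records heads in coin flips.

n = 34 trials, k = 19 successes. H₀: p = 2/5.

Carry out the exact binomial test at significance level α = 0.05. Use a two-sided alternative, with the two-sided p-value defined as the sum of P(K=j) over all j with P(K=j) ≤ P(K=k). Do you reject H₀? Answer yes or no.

Exact binomial: n=34, k=19, p₀=2/5=0.4000
P(X=j) = C(n,j)·p₀^j·(1−p₀)^(n−j); p = Σ P(X=j) over j with P(X=j) ≤ P(X=19)
p-value (two-sided) = 0.07851
At α=0.05: p ≥ α → fail to reject H₀

reject H₀: no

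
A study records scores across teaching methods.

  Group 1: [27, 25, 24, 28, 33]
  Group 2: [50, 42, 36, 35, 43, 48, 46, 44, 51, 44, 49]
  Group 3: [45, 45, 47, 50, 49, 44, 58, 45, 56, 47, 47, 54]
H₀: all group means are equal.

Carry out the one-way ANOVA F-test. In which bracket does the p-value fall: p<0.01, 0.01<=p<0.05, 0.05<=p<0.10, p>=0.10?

p-value bracket: p<0.01

Group means [27.40, 44.36, 48.92], grand mean 43.286
SSB = Σnᵢ(x̄ᵢ−x̄)² = 1655.052; SSW = ΣΣ(x−x̄ᵢ)² = 568.662
MSB = 1655.052/2 = 827.5261; MSW = 568.662/25 = 22.7465
F = MSB/MSW = 36.3804
df = (2, 25)
p-value (upper-tail) = 0.00000
→ bracket: p<0.01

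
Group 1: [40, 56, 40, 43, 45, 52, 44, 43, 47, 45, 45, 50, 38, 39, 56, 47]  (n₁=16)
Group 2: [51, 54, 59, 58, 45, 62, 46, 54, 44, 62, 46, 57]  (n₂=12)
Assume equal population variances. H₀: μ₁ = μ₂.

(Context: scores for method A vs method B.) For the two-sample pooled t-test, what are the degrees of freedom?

degrees of freedom = 26

df = n₁ + n₂ − 2 = 16 + 12 − 2 = 26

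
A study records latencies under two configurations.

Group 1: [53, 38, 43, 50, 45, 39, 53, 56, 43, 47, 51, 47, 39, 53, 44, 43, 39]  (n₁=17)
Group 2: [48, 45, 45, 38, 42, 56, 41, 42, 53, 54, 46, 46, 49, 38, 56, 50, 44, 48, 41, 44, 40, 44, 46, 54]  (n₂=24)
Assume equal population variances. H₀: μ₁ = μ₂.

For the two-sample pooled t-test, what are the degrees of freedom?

df = n₁ + n₂ − 2 = 17 + 24 − 2 = 39

degrees of freedom = 39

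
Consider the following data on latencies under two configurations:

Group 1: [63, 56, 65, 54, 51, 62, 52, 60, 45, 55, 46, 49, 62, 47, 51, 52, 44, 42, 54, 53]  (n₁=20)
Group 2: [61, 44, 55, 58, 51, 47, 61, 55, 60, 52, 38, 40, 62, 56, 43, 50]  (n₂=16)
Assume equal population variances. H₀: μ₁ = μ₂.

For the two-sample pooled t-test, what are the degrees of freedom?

degrees of freedom = 34

df = n₁ + n₂ − 2 = 20 + 16 − 2 = 34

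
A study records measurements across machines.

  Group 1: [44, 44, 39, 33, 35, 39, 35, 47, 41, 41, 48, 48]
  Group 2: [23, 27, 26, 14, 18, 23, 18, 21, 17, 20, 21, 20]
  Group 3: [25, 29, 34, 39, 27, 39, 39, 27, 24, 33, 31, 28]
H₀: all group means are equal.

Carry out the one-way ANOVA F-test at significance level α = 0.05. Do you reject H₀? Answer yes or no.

reject H₀: yes

Group means [41.17, 20.67, 31.25], grand mean 31.028
SSB = Σnᵢ(x̄ᵢ−x̄)² = 2522.389; SSW = ΣΣ(x−x̄ᵢ)² = 782.583
MSB = 2522.389/2 = 1261.1944; MSW = 782.583/33 = 23.7146
F = MSB/MSW = 53.1821
df = (2, 33)
p-value (upper-tail) = 0.00000
At α=0.05: p < α → reject H₀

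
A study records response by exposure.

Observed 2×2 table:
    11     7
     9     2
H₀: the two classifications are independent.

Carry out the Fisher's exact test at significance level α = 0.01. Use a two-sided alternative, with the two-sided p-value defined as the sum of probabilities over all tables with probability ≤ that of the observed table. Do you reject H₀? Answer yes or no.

Margins: r₁=18, r₂=11, c₁=20, c₂=9, n=29
p_obs = C(18,11)·C(11,9)/C(29,20); sum pmf over tables with pmf ≤ p_obs
p-value (two-sided) = 0.41183
At α=0.01: p ≥ α → fail to reject H₀

reject H₀: no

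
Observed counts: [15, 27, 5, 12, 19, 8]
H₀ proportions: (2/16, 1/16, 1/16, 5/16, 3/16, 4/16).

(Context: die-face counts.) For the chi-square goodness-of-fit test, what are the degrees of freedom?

degrees of freedom = 5

df = k − 1 = 6 − 1 = 5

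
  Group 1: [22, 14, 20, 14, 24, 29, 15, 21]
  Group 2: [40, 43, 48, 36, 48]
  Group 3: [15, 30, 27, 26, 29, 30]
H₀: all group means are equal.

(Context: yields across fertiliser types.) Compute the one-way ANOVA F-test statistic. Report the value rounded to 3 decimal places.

Group means [19.88, 43.00, 26.17], grand mean 27.947
SSB = Σnᵢ(x̄ᵢ−x̄)² = 1673.239; SSW = ΣΣ(x−x̄ᵢ)² = 469.708
MSB = 1673.239/2 = 836.6195; MSW = 469.708/16 = 29.3568
F = MSB/MSW = 28.4983
df = (2, 16)

test statistic = 28.498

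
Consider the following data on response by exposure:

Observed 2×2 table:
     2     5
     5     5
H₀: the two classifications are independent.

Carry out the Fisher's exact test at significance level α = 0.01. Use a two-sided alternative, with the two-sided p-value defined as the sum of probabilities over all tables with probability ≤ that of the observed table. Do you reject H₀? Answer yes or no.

reject H₀: no

Margins: r₁=7, r₂=10, c₁=7, c₂=10, n=17
p_obs = C(7,2)·C(10,5)/C(17,7); sum pmf over tables with pmf ≤ p_obs
p-value (two-sided) = 0.62207
At α=0.01: p ≥ α → fail to reject H₀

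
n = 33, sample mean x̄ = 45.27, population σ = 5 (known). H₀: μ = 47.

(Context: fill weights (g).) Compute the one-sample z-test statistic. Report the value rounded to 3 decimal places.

test statistic = -1.988

SE = σ/√n = 5/√33 = 0.8704
z = (x̄−μ₀)/SE = (45.27−47)/0.8704 = -1.9876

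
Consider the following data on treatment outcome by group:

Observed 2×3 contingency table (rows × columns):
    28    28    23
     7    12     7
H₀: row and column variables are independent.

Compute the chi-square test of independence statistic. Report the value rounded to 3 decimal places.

Row totals [79, 26], col totals [35, 40, 30], n=105
χ² = (28−26.33)²/26.33 + (28−30.10)²/30.10 + (23−22.57)²/22.57 + (7−8.67)²/8.67 + (12−9.90)²/9.90 + (7−7.43)²/7.43 = 1.0480
df = 2

test statistic = 1.048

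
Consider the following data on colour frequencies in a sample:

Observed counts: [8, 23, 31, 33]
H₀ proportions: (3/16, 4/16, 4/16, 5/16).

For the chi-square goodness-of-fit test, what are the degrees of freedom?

df = k − 1 = 4 − 1 = 3

degrees of freedom = 3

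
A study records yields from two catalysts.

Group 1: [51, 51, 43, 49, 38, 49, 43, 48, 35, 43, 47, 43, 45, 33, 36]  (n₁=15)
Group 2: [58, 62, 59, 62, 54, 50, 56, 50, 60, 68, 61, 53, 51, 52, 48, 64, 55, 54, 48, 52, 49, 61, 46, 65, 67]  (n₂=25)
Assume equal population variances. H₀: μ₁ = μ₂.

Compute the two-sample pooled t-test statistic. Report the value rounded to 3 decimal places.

test statistic = -6.221

x̄₁=43.600, s₁=5.841, n₁=15
x̄₂=56.200, s₂=6.403, n₂=25
s_p² = [14·5.841² + 24·6.403²]/38 = 38.4632
SE = √(s_p²·(1/15+1/25)) = 2.0255
t = (43.600−56.200)/2.0255 = -6.2206
df = 38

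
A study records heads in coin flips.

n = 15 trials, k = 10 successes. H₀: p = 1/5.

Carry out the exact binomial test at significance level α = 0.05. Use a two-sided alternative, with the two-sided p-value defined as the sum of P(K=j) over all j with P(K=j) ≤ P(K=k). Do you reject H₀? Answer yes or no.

reject H₀: yes

Exact binomial: n=15, k=10, p₀=1/5=0.2000
P(X=j) = C(n,j)·p₀^j·(1−p₀)^(n−j); p = Σ P(X=j) over j with P(X=j) ≤ P(X=10)
p-value (two-sided) = 0.00011
At α=0.05: p < α → reject H₀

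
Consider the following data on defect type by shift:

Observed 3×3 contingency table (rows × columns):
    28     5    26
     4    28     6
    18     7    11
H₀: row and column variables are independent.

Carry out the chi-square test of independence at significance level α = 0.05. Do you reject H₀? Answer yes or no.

reject H₀: yes

Row totals [59, 38, 36], col totals [50, 40, 43], n=133
χ² = (28−22.18)²/22.18 + (5−17.74)²/17.74 + (26−19.08)²/19.08 + (4−14.29)²/14.29 + (28−11.43)²/11.43 + (6−12.29)²/12.29 + (18−13.53)²/13.53 + (7−10.83)²/10.83 + (11−11.64)²/11.64 = 50.7060
df = 4
p-value (upper-tail) = 0.00000
At α=0.05: p < α → reject H₀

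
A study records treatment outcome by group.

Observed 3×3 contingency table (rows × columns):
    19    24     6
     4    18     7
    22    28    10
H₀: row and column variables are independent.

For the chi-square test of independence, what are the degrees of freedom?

df = (r−1)(c−1) = (3−1)·(3−1) = 4

degrees of freedom = 4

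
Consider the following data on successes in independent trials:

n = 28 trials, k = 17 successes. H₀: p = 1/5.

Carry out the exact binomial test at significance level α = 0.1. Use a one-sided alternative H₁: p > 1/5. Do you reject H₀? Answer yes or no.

reject H₀: yes

Exact binomial: n=28, k=17, p₀=1/5=0.2000
P(X≥17) from Σ C(n,i)·p₀^i·(1−p₀)^(n−i)
p-value (one-sided, H₁ greater) = 0.00000
At α=0.1: p < α → reject H₀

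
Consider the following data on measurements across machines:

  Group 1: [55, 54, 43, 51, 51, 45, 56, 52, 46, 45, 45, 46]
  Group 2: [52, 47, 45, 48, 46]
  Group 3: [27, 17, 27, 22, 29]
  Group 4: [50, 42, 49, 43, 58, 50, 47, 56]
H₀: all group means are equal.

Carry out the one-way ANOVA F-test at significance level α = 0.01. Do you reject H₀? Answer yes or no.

reject H₀: yes

Group means [49.08, 47.60, 24.40, 49.38], grand mean 44.800
SSB = Σnᵢ(x̄ᵢ−x̄)² = 2507.608; SSW = ΣΣ(x−x̄ᵢ)² = 573.192
MSB = 2507.608/3 = 835.8694; MSW = 573.192/26 = 22.0458
F = MSB/MSW = 37.9151
df = (3, 26)
p-value (upper-tail) = 0.00000
At α=0.01: p < α → reject H₀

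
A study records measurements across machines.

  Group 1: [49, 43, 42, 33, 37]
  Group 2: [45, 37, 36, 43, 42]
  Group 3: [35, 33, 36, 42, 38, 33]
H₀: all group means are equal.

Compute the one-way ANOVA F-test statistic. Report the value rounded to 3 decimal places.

test statistic = 1.866

Group means [40.80, 40.60, 36.17], grand mean 39.000
SSB = Σnᵢ(x̄ᵢ−x̄)² = 77.167; SSW = ΣΣ(x−x̄ᵢ)² = 268.833
MSB = 77.167/2 = 38.5833; MSW = 268.833/13 = 20.6795
F = MSB/MSW = 1.8658
df = (2, 13)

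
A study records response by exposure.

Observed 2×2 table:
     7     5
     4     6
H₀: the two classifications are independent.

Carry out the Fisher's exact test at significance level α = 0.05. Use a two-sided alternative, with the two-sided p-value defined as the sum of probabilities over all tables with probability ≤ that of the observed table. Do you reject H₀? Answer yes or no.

Margins: r₁=12, r₂=10, c₁=11, c₂=11, n=22
p_obs = C(12,7)·C(10,4)/C(22,11); sum pmf over tables with pmf ≤ p_obs
p-value (two-sided) = 0.66992
At α=0.05: p ≥ α → fail to reject H₀

reject H₀: no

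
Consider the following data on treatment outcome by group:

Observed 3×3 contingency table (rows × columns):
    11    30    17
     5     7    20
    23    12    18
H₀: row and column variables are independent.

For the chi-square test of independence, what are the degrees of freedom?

degrees of freedom = 4

df = (r−1)(c−1) = (3−1)·(3−1) = 4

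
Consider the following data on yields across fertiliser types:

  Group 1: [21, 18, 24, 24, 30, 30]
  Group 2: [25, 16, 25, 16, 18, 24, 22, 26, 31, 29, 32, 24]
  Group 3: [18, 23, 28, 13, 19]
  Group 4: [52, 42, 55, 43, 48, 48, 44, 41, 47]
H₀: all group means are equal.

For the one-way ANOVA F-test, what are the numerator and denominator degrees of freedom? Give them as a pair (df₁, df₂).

degrees of freedom = [3, 28]

k = 4 groups, N = 32 total
df = (k−1, N−k) = (4−1, 32−4) = (3, 28)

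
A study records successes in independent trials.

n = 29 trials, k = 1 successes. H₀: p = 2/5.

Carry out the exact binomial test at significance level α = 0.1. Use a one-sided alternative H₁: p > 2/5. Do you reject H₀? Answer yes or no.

reject H₀: no

Exact binomial: n=29, k=1, p₀=2/5=0.4000
P(X≥1) from Σ C(n,i)·p₀^i·(1−p₀)^(n−i)
p-value (one-sided, H₁ greater) = 1.00000
At α=0.1: p ≥ α → fail to reject H₀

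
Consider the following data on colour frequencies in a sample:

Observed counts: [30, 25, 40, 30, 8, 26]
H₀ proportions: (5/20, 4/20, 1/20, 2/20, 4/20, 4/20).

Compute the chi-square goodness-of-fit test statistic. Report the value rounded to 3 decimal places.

n = 159; E_i = n·p_i = [39.75, 31.80, 7.95, 15.90, 31.80, 31.80]
χ² = (30−39.75)²/39.75 + (25−31.80)²/31.80 + (40−7.95)²/7.95 + (30−15.90)²/15.90 + (8−31.80)²/31.80 + (26−31.80)²/31.80 = 164.4277
df = 5

test statistic = 164.428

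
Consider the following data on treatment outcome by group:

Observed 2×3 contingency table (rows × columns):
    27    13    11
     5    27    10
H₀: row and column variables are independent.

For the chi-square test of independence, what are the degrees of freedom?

df = (r−1)(c−1) = (2−1)·(3−1) = 2

degrees of freedom = 2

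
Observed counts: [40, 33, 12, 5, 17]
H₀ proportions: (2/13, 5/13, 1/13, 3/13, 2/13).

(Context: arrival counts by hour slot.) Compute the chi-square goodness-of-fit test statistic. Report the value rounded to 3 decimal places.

n = 107; E_i = n·p_i = [16.46, 41.15, 8.23, 24.69, 16.46]
χ² = (40−16.46)²/16.46 + (33−41.15)²/41.15 + (12−8.23)²/8.23 + (5−24.69)²/24.69 + (17−16.46)²/16.46 = 52.7218
df = 4

test statistic = 52.722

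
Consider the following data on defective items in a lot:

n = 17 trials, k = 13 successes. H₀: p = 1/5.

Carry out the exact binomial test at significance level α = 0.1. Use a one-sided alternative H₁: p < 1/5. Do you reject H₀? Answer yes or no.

reject H₀: no

Exact binomial: n=17, k=13, p₀=1/5=0.2000
P(X≤13) from Σ C(n,i)·p₀^i·(1−p₀)^(n−i)
p-value (one-sided, H₁ less) = 1.00000
At α=0.1: p ≥ α → fail to reject H₀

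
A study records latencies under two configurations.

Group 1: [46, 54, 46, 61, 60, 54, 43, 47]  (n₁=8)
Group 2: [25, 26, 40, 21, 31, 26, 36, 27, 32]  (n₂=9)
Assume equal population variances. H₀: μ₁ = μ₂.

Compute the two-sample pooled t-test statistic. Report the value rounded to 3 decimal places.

x̄₁=51.375, s₁=6.844, n₁=8
x̄₂=29.333, s₂=5.958, n₂=9
s_p² = [7·6.844² + 8·5.958²]/15 = 40.7917
SE = √(s_p²·(1/8+1/9)) = 3.1034
t = (51.375−29.333)/3.1034 = 7.1023
df = 15

test statistic = 7.102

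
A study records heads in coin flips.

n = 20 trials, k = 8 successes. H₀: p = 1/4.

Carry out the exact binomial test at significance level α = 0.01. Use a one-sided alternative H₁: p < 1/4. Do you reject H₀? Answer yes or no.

reject H₀: no

Exact binomial: n=20, k=8, p₀=1/4=0.2500
P(X≤8) from Σ C(n,i)·p₀^i·(1−p₀)^(n−i)
p-value (one-sided, H₁ less) = 0.95907
At α=0.01: p ≥ α → fail to reject H₀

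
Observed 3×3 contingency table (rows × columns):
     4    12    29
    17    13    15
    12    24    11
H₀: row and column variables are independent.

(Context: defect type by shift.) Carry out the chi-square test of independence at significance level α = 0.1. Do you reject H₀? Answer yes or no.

reject H₀: yes

Row totals [45, 45, 47], col totals [33, 49, 55], n=137
χ² = (4−10.84)²/10.84 + (12−16.09)²/16.09 + (29−18.07)²/18.07 + (17−10.84)²/10.84 + (13−16.09)²/16.09 + (15−18.07)²/18.07 + (12−11.32)²/11.32 + (24−16.81)²/16.81 + (11−18.87)²/18.87 = 22.9893
df = 4
p-value (upper-tail) = 0.00013
At α=0.1: p < α → reject H₀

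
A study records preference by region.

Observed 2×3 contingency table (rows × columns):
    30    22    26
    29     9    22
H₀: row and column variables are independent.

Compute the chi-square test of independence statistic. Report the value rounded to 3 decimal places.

Row totals [78, 60], col totals [59, 31, 48], n=138
χ² = (30−33.35)²/33.35 + (22−17.52)²/17.52 + (26−27.13)²/27.13 + (29−25.65)²/25.65 + (9−13.48)²/13.48 + (22−20.87)²/20.87 = 3.5139
df = 2

test statistic = 3.514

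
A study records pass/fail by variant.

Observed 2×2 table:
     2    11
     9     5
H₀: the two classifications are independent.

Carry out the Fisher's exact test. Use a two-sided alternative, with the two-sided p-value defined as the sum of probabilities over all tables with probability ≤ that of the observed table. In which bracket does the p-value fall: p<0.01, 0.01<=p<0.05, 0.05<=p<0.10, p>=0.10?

p-value bracket: 0.01<=p<0.05

Margins: r₁=13, r₂=14, c₁=11, c₂=16, n=27
p_obs = C(13,2)·C(14,9)/C(27,11); sum pmf over tables with pmf ≤ p_obs
p-value (two-sided) = 0.01831
→ bracket: 0.01<=p<0.05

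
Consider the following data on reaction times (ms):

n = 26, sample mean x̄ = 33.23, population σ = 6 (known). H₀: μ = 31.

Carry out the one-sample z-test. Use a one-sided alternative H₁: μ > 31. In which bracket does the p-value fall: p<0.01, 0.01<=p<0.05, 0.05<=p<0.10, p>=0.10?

p-value bracket: 0.01<=p<0.05

SE = σ/√n = 6/√26 = 1.1767
z = (x̄−μ₀)/SE = (33.23−31)/1.1767 = 1.8951
p-value (one-sided, H₁ greater) = 0.02904
→ bracket: 0.01<=p<0.05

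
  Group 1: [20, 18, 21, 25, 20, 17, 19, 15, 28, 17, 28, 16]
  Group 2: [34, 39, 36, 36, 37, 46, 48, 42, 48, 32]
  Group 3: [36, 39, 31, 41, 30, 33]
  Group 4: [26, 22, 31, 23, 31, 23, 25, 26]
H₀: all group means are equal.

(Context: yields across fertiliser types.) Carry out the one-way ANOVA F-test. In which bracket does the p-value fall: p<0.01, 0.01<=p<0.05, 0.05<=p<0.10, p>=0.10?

p-value bracket: p<0.01

Group means [20.33, 39.80, 35.00, 25.88], grand mean 29.417
SSB = Σnᵢ(x̄ᵢ−x̄)² = 2355.608; SSW = ΣΣ(x−x̄ᵢ)² = 709.142
MSB = 2355.608/3 = 785.2028; MSW = 709.142/32 = 22.1607
F = MSB/MSW = 35.4323
df = (3, 32)
p-value (upper-tail) = 0.00000
→ bracket: p<0.01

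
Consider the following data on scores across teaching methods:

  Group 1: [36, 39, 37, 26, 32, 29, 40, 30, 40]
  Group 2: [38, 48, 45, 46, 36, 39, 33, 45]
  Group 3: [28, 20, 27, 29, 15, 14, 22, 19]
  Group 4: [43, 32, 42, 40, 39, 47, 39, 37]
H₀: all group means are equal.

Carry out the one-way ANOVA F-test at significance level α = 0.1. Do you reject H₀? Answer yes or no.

reject H₀: yes

Group means [34.33, 41.25, 21.75, 39.88], grand mean 34.303
SSB = Σnᵢ(x̄ᵢ−x̄)² = 1895.095; SSW = ΣΣ(x−x̄ᵢ)² = 797.875
MSB = 1895.095/3 = 631.6982; MSW = 797.875/29 = 27.5129
F = MSB/MSW = 22.9600
df = (3, 29)
p-value (upper-tail) = 0.00000
At α=0.1: p < α → reject H₀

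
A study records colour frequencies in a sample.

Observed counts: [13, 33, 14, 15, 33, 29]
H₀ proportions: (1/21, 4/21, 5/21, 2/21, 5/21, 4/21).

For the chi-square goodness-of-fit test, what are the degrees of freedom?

degrees of freedom = 5

df = k − 1 = 6 − 1 = 5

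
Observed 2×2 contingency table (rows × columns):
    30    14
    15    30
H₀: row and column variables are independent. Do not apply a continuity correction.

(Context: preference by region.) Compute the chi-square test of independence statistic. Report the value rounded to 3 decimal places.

Row totals [44, 45], col totals [45, 44], n=89
χ² = (30−22.25)²/22.25 + (14−21.75)²/21.75 + (15−22.75)²/22.75 + (30−22.25)²/22.25 = 10.8083
df = 1

test statistic = 10.808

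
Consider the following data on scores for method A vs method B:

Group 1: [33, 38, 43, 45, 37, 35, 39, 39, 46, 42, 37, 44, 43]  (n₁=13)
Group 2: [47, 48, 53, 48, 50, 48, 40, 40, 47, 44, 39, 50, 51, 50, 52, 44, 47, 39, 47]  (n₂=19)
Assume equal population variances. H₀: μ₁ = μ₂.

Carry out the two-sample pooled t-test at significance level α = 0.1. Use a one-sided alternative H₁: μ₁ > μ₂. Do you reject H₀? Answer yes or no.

reject H₀: no

x̄₁=40.077, s₁=4.051, n₁=13
x̄₂=46.526, s₂=4.389, n₂=19
s_p² = [12·4.051² + 18·4.389²]/30 = 18.1220
SE = √(s_p²·(1/13+1/19)) = 1.5322
t = (40.077−46.526)/1.5322 = -4.2091
df = 30
p-value (one-sided, H₁ greater) = 0.99989
At α=0.1: p ≥ α → fail to reject H₀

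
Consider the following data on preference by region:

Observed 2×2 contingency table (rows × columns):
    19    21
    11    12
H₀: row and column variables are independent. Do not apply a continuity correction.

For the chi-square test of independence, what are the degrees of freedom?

degrees of freedom = 1

df = (r−1)(c−1) = (2−1)·(2−1) = 1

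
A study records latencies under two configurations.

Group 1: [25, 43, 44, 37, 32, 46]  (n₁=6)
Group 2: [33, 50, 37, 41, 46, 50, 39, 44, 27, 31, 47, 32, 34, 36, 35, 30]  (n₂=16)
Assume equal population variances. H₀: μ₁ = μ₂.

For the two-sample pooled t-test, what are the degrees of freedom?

degrees of freedom = 20

df = n₁ + n₂ − 2 = 6 + 16 − 2 = 20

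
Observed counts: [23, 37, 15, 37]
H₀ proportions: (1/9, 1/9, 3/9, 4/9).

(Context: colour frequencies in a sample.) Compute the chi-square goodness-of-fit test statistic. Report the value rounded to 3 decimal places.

n = 112; E_i = n·p_i = [12.44, 12.44, 37.33, 49.78]
χ² = (23−12.44)²/12.44 + (37−12.44)²/12.44 + (15−37.33)²/37.33 + (37−49.78)²/49.78 = 74.0469
df = 3

test statistic = 74.047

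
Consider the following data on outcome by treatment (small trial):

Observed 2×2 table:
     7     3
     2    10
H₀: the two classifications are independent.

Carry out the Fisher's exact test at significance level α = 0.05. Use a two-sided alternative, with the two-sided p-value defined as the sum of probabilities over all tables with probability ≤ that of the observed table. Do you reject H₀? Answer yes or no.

reject H₀: yes

Margins: r₁=10, r₂=12, c₁=9, c₂=13, n=22
p_obs = C(10,7)·C(12,2)/C(22,9); sum pmf over tables with pmf ≤ p_obs
p-value (two-sided) = 0.02742
At α=0.05: p < α → reject H₀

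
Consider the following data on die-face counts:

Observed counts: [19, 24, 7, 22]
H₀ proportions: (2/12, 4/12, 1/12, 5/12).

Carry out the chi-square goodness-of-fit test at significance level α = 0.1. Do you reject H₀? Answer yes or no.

n = 72; E_i = n·p_i = [12.00, 24.00, 6.00, 30.00]
χ² = (19−12.00)²/12.00 + (24−24.00)²/24.00 + (7−6.00)²/6.00 + (22−30.00)²/30.00 = 6.3833
df = 3
p-value (upper-tail) = 0.09438
At α=0.1: p < α → reject H₀

reject H₀: yes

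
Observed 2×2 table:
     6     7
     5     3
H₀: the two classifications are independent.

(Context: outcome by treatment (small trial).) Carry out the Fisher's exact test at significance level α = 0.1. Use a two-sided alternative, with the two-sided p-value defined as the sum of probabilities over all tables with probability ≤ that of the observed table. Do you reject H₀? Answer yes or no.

reject H₀: no

Margins: r₁=13, r₂=8, c₁=11, c₂=10, n=21
p_obs = C(13,6)·C(8,5)/C(21,11); sum pmf over tables with pmf ≤ p_obs
p-value (two-sided) = 0.65944
At α=0.1: p ≥ α → fail to reject H₀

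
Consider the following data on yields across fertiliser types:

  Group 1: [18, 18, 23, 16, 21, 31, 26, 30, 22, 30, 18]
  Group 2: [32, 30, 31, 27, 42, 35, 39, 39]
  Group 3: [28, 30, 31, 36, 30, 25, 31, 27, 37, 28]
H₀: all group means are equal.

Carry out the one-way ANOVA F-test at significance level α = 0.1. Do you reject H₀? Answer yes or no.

Group means [23.00, 34.38, 30.30], grand mean 28.655
SSB = Σnᵢ(x̄ᵢ−x̄)² = 640.577; SSW = ΣΣ(x−x̄ᵢ)² = 619.975
MSB = 640.577/2 = 320.2884; MSW = 619.975/26 = 23.8452
F = MSB/MSW = 13.4320
df = (2, 26)
p-value (upper-tail) = 0.00010
At α=0.1: p < α → reject H₀

reject H₀: yes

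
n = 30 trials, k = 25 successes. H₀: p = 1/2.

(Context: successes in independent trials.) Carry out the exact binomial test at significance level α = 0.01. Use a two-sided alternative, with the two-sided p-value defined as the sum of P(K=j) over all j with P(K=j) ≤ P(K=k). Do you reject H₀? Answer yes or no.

Exact binomial: n=30, k=25, p₀=1/2=0.5000
P(X=j) = C(n,j)·p₀^j·(1−p₀)^(n−j); p = Σ P(X=j) over j with P(X=j) ≤ P(X=25)
p-value (two-sided) = 0.00032
At α=0.01: p < α → reject H₀

reject H₀: yes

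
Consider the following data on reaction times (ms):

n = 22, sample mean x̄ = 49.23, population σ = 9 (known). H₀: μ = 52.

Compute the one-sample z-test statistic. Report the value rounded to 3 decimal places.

test statistic = -1.444

SE = σ/√n = 9/√22 = 1.9188
z = (x̄−μ₀)/SE = (49.23−52)/1.9188 = -1.4436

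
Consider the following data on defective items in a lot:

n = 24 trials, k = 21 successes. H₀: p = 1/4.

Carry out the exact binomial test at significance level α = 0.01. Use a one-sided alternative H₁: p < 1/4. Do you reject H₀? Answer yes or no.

Exact binomial: n=24, k=21, p₀=1/4=0.2500
P(X≤21) from Σ C(n,i)·p₀^i·(1−p₀)^(n−i)
p-value (one-sided, H₁ less) = 1.00000
At α=0.01: p ≥ α → fail to reject H₀

reject H₀: no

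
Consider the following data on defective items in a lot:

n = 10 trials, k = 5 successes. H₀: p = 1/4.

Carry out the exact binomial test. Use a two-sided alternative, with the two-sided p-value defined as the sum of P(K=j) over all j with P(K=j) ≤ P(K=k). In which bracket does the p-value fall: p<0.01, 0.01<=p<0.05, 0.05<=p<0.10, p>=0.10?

p-value bracket: p>=0.10

Exact binomial: n=10, k=5, p₀=1/4=0.2500
P(X=j) = C(n,j)·p₀^j·(1−p₀)^(n−j); p = Σ P(X=j) over j with P(X=j) ≤ P(X=5)
p-value (two-sided) = 0.13444
→ bracket: p>=0.10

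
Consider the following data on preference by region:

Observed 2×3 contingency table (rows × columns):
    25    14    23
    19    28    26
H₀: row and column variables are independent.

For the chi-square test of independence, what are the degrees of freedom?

df = (r−1)(c−1) = (2−1)·(3−1) = 2

degrees of freedom = 2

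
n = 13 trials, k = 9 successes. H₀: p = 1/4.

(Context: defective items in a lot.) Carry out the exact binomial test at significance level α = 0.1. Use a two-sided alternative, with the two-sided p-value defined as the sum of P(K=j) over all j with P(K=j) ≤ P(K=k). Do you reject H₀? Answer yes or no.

reject H₀: yes

Exact binomial: n=13, k=9, p₀=1/4=0.2500
P(X=j) = C(n,j)·p₀^j·(1−p₀)^(n−j); p = Σ P(X=j) over j with P(X=j) ≤ P(X=9)
p-value (two-sided) = 0.00099
At α=0.1: p < α → reject H₀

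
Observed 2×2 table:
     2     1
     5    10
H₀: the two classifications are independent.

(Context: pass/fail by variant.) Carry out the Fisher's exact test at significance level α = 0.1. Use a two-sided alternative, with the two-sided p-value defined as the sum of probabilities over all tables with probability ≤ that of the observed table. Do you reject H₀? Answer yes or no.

reject H₀: no

Margins: r₁=3, r₂=15, c₁=7, c₂=11, n=18
p_obs = C(3,2)·C(15,5)/C(18,7); sum pmf over tables with pmf ≤ p_obs
p-value (two-sided) = 0.52819
At α=0.1: p ≥ α → fail to reject H₀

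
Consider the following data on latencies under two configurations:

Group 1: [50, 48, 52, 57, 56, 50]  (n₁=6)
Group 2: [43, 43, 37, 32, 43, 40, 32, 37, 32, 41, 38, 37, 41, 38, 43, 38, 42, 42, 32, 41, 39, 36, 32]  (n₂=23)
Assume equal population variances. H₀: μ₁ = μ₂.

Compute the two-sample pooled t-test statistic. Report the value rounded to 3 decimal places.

x̄₁=52.167, s₁=3.601, n₁=6
x̄₂=38.217, s₂=3.988, n₂=23
s_p² = [5·3.601² + 22·3.988²]/27 = 15.3610
SE = √(s_p²·(1/6+1/23)) = 1.7967
t = (52.167−38.217)/1.7967 = 7.7640
df = 27

test statistic = 7.764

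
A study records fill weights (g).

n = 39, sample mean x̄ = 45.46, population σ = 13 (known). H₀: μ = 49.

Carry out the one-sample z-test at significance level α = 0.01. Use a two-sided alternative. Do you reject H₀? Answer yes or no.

SE = σ/√n = 13/√39 = 2.0817
z = (x̄−μ₀)/SE = (45.46−49)/2.0817 = -1.7006
p-value (two-sided) = 0.08903
At α=0.01: p ≥ α → fail to reject H₀

reject H₀: no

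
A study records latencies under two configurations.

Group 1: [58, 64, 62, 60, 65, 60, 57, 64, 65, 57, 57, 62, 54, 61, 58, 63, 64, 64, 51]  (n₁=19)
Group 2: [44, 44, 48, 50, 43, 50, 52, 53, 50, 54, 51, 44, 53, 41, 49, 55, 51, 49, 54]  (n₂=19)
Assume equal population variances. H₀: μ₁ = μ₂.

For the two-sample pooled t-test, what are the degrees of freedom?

degrees of freedom = 36

df = n₁ + n₂ − 2 = 19 + 19 − 2 = 36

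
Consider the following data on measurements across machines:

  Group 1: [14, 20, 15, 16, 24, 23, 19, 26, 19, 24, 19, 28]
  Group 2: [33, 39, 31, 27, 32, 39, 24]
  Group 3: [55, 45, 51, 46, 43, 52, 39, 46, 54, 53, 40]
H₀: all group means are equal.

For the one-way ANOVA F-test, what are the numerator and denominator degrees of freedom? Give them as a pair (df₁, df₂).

k = 3 groups, N = 30 total
df = (k−1, N−k) = (3−1, 30−3) = (2, 27)

degrees of freedom = [2, 27]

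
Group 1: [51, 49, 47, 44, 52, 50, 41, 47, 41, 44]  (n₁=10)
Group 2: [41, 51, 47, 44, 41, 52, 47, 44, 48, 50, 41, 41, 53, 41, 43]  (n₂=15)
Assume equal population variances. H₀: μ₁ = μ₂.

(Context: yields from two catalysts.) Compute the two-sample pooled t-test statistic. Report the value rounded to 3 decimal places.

x̄₁=46.600, s₁=3.978, n₁=10
x̄₂=45.600, s₂=4.405, n₂=15
s_p² = [9·3.978² + 14·4.405²]/23 = 18.0000
SE = √(s_p²·(1/10+1/15)) = 1.7321
t = (46.600−45.600)/1.7321 = 0.5774
df = 23

test statistic = 0.577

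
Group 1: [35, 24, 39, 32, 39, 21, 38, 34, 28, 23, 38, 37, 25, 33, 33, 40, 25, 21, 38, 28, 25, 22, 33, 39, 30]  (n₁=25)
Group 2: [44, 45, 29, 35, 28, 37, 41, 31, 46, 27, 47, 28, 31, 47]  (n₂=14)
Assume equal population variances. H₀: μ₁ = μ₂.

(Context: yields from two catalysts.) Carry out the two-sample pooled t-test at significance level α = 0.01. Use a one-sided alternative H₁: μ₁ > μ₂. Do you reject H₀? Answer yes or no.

x̄₁=31.200, s₁=6.500, n₁=25
x̄₂=36.857, s₂=7.902, n₂=14
s_p² = [24·6.500² + 13·7.902²]/37 = 49.3436
SE = √(s_p²·(1/25+1/14)) = 2.3448
t = (31.200−36.857)/2.3448 = -2.4126
df = 37
p-value (one-sided, H₁ greater) = 0.98954
At α=0.01: p ≥ α → fail to reject H₀

reject H₀: no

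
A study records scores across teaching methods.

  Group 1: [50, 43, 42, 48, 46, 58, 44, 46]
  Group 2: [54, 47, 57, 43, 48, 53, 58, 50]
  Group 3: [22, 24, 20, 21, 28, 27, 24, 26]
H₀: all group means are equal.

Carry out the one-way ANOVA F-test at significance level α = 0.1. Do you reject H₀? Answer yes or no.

Group means [47.12, 51.25, 24.00], grand mean 40.792
SSB = Σnᵢ(x̄ᵢ−x̄)² = 3451.583; SSW = ΣΣ(x−x̄ᵢ)² = 428.375
MSB = 3451.583/2 = 1725.7917; MSW = 428.375/21 = 20.3988
F = MSB/MSW = 84.6026
df = (2, 21)
p-value (upper-tail) = 0.00000
At α=0.1: p < α → reject H₀

reject H₀: yes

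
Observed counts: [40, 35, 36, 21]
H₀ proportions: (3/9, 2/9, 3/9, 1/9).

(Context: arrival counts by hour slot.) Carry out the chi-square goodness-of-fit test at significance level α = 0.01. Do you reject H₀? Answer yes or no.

n = 132; E_i = n·p_i = [44.00, 29.33, 44.00, 14.67]
χ² = (40−44.00)²/44.00 + (35−29.33)²/29.33 + (36−44.00)²/44.00 + (21−14.67)²/14.67 = 5.6477
df = 3
p-value (upper-tail) = 0.13007
At α=0.01: p ≥ α → fail to reject H₀

reject H₀: no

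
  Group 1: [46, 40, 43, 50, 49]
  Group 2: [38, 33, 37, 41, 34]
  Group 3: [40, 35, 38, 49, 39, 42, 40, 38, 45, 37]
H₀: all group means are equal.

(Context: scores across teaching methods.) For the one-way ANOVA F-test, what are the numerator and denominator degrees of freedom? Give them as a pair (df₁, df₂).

degrees of freedom = [2, 17]

k = 3 groups, N = 20 total
df = (k−1, N−k) = (3−1, 20−3) = (2, 17)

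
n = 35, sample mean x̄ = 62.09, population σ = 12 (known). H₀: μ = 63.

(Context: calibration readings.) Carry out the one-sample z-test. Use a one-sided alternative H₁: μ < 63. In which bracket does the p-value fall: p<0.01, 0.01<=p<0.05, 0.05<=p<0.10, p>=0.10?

SE = σ/√n = 12/√35 = 2.0284
z = (x̄−μ₀)/SE = (62.09−63)/2.0284 = -0.4486
p-value (one-sided, H₁ less) = 0.32685
→ bracket: p>=0.10

p-value bracket: p>=0.10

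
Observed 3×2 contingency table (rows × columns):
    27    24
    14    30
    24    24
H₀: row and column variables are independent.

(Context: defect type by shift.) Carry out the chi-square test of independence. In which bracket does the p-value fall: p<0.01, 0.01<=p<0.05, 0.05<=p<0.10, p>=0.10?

Row totals [51, 44, 48], col totals [65, 78], n=143
χ² = (27−23.18)²/23.18 + (24−27.82)²/27.82 + (14−20.00)²/20.00 + (30−24.00)²/24.00 + (24−21.82)²/21.82 + (24−26.18)²/26.18 = 4.8529
df = 2
p-value (upper-tail) = 0.08835
→ bracket: 0.05<=p<0.10

p-value bracket: 0.05<=p<0.10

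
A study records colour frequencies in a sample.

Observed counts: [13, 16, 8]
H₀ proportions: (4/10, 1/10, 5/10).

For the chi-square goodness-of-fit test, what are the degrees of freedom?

df = k − 1 = 3 − 1 = 2

degrees of freedom = 2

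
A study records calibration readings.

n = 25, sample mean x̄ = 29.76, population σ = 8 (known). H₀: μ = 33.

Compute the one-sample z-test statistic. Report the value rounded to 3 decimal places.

SE = σ/√n = 8/√25 = 1.6000
z = (x̄−μ₀)/SE = (29.76−33)/1.6000 = -2.0250

test statistic = -2.025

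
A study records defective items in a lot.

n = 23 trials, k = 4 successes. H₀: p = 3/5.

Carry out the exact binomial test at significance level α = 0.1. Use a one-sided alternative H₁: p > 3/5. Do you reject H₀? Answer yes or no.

Exact binomial: n=23, k=4, p₀=3/5=0.6000
P(X≥4) from Σ C(n,i)·p₀^i·(1−p₀)^(n−i)
p-value (one-sided, H₁ greater) = 1.00000
At α=0.1: p ≥ α → fail to reject H₀

reject H₀: no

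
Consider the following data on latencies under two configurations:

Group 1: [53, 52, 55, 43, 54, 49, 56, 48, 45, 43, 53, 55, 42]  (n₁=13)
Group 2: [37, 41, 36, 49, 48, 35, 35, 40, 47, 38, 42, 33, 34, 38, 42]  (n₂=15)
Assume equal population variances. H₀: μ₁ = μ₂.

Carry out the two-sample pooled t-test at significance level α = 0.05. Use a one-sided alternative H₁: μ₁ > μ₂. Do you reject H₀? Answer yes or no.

reject H₀: yes

x̄₁=49.846, s₁=5.129, n₁=13
x̄₂=39.667, s₂=5.136, n₂=15
s_p² = [12·5.129² + 14·5.136²]/26 = 26.3471
SE = √(s_p²·(1/13+1/15)) = 1.9450
t = (49.846−39.667)/1.9450 = 5.2336
df = 26
p-value (one-sided, H₁ greater) = 0.00001
At α=0.05: p < α → reject H₀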